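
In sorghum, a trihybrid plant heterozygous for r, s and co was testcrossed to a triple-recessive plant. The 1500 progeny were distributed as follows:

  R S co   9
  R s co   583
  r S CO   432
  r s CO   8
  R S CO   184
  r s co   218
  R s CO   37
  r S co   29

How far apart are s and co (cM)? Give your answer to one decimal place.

5.5 cM

The two most frequent reciprocal classes, r S CO and R s co, are the parental types, so the F1 was r S CO / R s co.
The two rarest classes, r s CO and R S co, are the double crossovers. Comparing them with the parentals, only the s allele has switched, so s is the middle locus and the order is r – s – co.
Crossovers in the s–co interval produce the single-crossover classes r S co and R s CO (29 + 37 = 66) plus the double crossovers (17).
RF(s–co) = (66 + 17) / 1500 = 83/1500 = 0.0553 → 5.5 cM.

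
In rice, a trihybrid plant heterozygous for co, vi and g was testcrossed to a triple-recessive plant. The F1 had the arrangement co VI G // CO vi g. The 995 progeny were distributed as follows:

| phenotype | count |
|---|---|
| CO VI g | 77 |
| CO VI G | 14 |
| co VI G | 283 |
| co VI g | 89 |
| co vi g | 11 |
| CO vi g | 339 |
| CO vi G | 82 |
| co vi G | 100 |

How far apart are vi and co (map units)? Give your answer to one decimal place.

The two rarest classes, CO VI G and co vi g, are the double crossovers. Comparing them with the parentals, only the co allele has switched, so co is the middle locus and the order is g – co – vi.
Crossovers in the co–vi interval produce the single-crossover classes co vi G and CO VI g (100 + 77 = 177) plus the double crossovers (25).
RF(co–vi) = (177 + 25) / 995 = 202/995 = 0.2030 → 20.3 map units.

20.3 map units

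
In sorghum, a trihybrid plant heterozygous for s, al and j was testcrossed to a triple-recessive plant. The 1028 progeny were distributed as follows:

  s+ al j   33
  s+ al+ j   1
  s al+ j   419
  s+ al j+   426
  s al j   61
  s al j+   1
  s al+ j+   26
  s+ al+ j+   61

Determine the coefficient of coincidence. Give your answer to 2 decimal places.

0.27

The two most frequent reciprocal classes, s al+ j and s+ al j+, are the parental types, so the F1 was s al+ j / s+ al j+.
The two rarest classes, s+ al+ j and s al j+, are the double crossovers. Comparing them with the parentals, only the s allele has switched, so s is the middle locus and the order is al – s – j.
al–s: (122 + 2)/1028 = 0.1206; s–j: (59 + 2)/1028 = 0.0593.
Expected DCO frequency = 0.1206 × 0.0593 ≈ 0.00715; observed = 2/1028 ≈ 0.00195.
Coefficient of coincidence = 0.00195/0.00715 ≈ 0.27.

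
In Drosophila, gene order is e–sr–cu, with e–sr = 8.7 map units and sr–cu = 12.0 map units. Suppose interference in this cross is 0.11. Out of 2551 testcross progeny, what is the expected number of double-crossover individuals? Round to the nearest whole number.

24

Map distances give recombination frequencies of 0.087 and 0.120 for the two intervals.
With interference 0.11 (so coincidence = 0.89), expected double-crossover frequency = 0.087 × 0.120 × 0.89 = 0.00929.
Expected number = 0.00929 × 2551 = 23.70 ≈ 24.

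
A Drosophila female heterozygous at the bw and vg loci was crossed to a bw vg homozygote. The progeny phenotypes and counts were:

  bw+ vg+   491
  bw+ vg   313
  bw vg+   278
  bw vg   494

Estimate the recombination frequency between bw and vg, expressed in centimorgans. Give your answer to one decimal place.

37.5 centimorgans

The two most frequent classes, bw+ vg+ (491) and bw vg (494), are the parental types, so the F1 was bw+ vg+ / bw vg.
The recombinant classes are bw+ vg and bw vg+: 313 + 278 = 591.
Recombination frequency = 591/1576 = 0.3750 ≈ 37.5%, i.e. 37.5 centimorgans.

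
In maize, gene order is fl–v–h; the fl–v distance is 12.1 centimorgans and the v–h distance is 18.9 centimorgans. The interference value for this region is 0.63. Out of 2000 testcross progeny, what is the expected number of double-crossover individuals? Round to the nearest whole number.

17

Map distances give recombination frequencies of 0.121 and 0.189 for the two intervals.
With interference 0.63 (so coincidence = 0.37), expected double-crossover frequency = 0.121 × 0.189 × 0.37 = 0.00846.
Expected number = 0.00846 × 2000 = 16.92 ≈ 17.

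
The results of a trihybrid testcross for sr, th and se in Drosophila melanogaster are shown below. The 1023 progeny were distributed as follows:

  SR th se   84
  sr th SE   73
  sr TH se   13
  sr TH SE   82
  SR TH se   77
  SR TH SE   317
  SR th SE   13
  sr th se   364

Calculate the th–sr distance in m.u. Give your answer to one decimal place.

The two most frequent reciprocal classes, SR TH SE and sr th se, are the parental types, so the F1 was SR TH SE / sr th se.
The two rarest classes, SR th SE and sr TH se, are the double crossovers. Comparing them with the parentals, only the th allele has switched, so th is the middle locus and the order is se – th – sr.
Crossovers in the th–sr interval produce the single-crossover classes sr TH SE and SR th se (82 + 84 = 166) plus the double crossovers (26).
RF(th–sr) = (166 + 26) / 1023 = 192/1023 = 0.1877 → 18.8 m.u.

18.8 m.u.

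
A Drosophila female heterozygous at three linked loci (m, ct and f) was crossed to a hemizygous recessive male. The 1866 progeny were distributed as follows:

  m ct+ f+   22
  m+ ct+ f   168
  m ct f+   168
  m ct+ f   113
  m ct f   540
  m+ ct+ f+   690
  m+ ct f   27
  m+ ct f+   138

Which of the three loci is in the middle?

The two most frequent reciprocal classes, m+ ct+ f+ and m ct f, are the parental types, so the F1 was m+ ct+ f+ / m ct f.
The two rarest classes, m ct+ f+ and m+ ct f, are the double crossovers. Comparing them with the parentals, only the m allele has switched, so m is the middle locus and the order is ct – m – f.

m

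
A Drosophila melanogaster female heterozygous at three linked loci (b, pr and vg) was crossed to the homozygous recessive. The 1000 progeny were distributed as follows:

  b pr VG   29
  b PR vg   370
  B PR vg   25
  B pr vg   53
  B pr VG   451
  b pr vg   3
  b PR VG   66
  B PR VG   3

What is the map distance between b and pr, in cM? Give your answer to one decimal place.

6.0 cM

The two most frequent reciprocal classes, B pr VG and b PR vg, are the parental types, so the F1 was B pr VG / b PR vg.
The two rarest classes, B PR VG and b pr vg, are the double crossovers. Comparing them with the parentals, only the pr allele has switched, so pr is the middle locus and the order is vg – pr – b.
Crossovers in the pr–b interval produce the single-crossover classes b pr VG and B PR vg (29 + 25 = 54) plus the double crossovers (6).
RF(pr–b) = (54 + 6) / 1000 = 60/1000 = 0.0600 → 6.0 cM.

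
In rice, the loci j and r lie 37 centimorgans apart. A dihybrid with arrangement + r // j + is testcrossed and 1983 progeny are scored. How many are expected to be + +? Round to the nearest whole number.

A map distance of 37 centimorgans corresponds to a recombination frequency of 0.370.
The F1 is + r / j +, so + + is a recombinant gamete class with expected frequency r/2 = 0.370/2 = 0.1850.
Expected number = 0.1850 × 1983 = 366.86 ≈ 367.

367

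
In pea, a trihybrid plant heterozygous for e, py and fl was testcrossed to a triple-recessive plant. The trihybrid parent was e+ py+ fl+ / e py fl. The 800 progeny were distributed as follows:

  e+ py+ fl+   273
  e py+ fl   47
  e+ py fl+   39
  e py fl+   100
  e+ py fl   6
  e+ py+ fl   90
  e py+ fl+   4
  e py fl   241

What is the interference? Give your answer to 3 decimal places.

The two rarest classes, e py+ fl+ and e+ py fl, are the double crossovers. Comparing them with the parentals, only the e allele has switched, so e is the middle locus and the order is fl – e – py.
fl–e: (190 + 10)/800 = 0.2500; e–py: (86 + 10)/800 = 0.1200.
Expected DCO frequency = 0.2500 × 0.1200 ≈ 0.03000; observed = 10/800 ≈ 0.01250.
Coefficient of coincidence = 0.01250/0.03000 ≈ 0.417; interference = 1 − 0.417 = 0.583.

0.583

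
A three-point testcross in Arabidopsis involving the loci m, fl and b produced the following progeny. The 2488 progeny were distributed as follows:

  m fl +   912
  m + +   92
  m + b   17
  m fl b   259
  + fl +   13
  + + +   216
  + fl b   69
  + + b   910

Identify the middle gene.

m

The two most frequent reciprocal classes, m fl + and + + b, are the parental types, so the F1 was m fl + / + + b.
The two rarest classes, + fl + and m + b, are the double crossovers. Comparing them with the parentals, only the m allele has switched, so m is the middle locus and the order is b – m – fl.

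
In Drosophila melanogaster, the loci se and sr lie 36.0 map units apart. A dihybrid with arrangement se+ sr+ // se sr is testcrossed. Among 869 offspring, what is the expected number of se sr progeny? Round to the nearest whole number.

A map distance of 36.0 map units corresponds to a recombination frequency of 0.360.
The F1 is se+ sr+ / se sr, so se sr is a parental gamete class with expected frequency (1 − r)/2 = 0.640/2 = 0.3200.
Expected number = 0.3200 × 869 = 278.08 ≈ 278.

278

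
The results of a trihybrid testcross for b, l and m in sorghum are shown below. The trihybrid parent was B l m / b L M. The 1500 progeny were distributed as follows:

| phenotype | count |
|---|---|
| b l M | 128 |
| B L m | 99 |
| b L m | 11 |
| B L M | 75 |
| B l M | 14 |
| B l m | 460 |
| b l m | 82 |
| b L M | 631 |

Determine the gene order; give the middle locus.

m

The two rarest classes, B l M and b L m, are the double crossovers. Comparing them with the parentals, only the m allele has switched, so m is the middle locus and the order is l – m – b.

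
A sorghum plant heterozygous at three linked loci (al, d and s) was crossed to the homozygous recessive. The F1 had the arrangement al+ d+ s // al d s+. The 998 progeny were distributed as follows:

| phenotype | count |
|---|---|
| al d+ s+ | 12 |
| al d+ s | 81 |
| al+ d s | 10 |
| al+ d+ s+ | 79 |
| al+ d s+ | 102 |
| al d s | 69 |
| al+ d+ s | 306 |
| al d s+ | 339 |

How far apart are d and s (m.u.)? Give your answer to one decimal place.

17.0 m.u.

The two rarest classes, al+ d s and al d+ s+, are the double crossovers. Comparing them with the parentals, only the d allele has switched, so d is the middle locus and the order is s – d – al.
Crossovers in the s–d interval produce the single-crossover classes al+ d+ s+ and al d s (79 + 69 = 148) plus the double crossovers (22).
RF(s–d) = (148 + 22) / 998 = 170/998 = 0.1703 → 17.0 m.u.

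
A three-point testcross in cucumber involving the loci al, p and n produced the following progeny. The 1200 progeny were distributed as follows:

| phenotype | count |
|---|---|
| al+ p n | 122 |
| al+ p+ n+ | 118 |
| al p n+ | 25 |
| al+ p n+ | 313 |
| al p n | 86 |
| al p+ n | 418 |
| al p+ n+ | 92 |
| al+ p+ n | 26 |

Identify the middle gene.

al

The two most frequent reciprocal classes, al p+ n and al+ p n+, are the parental types, so the F1 was al p+ n / al+ p n+.
The two rarest classes, al+ p+ n and al p n+, are the double crossovers. Comparing them with the parentals, only the al allele has switched, so al is the middle locus and the order is n – al – p.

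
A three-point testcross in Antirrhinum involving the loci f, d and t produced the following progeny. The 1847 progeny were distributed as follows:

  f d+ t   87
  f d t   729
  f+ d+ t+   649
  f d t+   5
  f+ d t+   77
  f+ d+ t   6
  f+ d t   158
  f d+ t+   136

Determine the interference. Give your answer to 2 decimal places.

The two most frequent reciprocal classes, f+ d+ t+ and f d t, are the parental types, so the F1 was f+ d+ t+ / f d t.
The two rarest classes, f+ d+ t and f d t+, are the double crossovers. Comparing them with the parentals, only the t allele has switched, so t is the middle locus and the order is d – t – f.
d–t: (164 + 11)/1847 = 0.0947; t–f: (294 + 11)/1847 = 0.1651.
Expected DCO frequency = 0.0947 × 0.1651 ≈ 0.01563; observed = 11/1847 ≈ 0.00596.
Coefficient of coincidence = 0.00596/0.01563 ≈ 0.38; interference = 1 − 0.38 = 0.62.

0.62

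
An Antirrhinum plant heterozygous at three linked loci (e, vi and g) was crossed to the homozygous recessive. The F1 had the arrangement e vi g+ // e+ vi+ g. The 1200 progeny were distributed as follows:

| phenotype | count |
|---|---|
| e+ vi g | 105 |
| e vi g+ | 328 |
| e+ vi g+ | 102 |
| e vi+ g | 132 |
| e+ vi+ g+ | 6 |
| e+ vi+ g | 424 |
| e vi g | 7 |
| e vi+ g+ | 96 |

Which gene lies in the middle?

The two rarest classes, e vi g and e+ vi+ g+, are the double crossovers. Comparing them with the parentals, only the g allele has switched, so g is the middle locus and the order is vi – g – e.

g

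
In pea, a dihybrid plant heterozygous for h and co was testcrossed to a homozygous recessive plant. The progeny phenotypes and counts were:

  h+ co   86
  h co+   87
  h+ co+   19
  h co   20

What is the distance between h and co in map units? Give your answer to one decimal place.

The two most frequent classes, h+ co (86) and h co+ (87), are the parental types, so the F1 was h+ co / h co+.
The recombinant classes are h+ co+ and h co: 19 + 20 = 39.
Recombination frequency = 39/212 = 0.1840 ≈ 18.4%, i.e. 18.4 map units.

18.4 map units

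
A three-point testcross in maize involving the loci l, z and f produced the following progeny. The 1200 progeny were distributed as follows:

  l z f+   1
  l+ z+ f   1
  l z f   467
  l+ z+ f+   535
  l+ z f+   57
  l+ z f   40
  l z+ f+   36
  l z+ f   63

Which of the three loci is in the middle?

f

The two most frequent reciprocal classes, l+ z+ f+ and l z f, are the parental types, so the F1 was l+ z+ f+ / l z f.
The two rarest classes, l+ z+ f and l z f+, are the double crossovers. Comparing them with the parentals, only the f allele has switched, so f is the middle locus and the order is z – f – l.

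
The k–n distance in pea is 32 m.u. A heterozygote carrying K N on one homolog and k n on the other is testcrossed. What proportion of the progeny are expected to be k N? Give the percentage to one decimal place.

A map distance of 32 m.u. corresponds to a recombination frequency of 0.320.
The F1 is K N / k n, so k N is a recombinant gamete class with expected frequency r/2 = 0.320/2 = 0.1600.
That is 0.1600 = 16.0% of the progeny.

16.0%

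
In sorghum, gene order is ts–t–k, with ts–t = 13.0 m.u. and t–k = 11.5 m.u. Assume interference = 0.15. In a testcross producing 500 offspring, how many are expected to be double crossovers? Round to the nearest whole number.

Map distances give recombination frequencies of 0.130 and 0.115 for the two intervals.
With interference 0.15 (so coincidence = 0.85), expected double-crossover frequency = 0.130 × 0.115 × 0.85 = 0.01271.
Expected number = 0.01271 × 500 = 6.35 ≈ 6.

6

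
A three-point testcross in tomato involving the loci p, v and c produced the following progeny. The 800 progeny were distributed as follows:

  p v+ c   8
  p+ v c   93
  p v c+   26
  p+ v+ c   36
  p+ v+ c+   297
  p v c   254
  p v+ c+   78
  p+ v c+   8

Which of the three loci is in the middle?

v

The two most frequent reciprocal classes, p+ v+ c+ and p v c, are the parental types, so the F1 was p+ v+ c+ / p v c.
The two rarest classes, p+ v c+ and p v+ c, are the double crossovers. Comparing them with the parentals, only the v allele has switched, so v is the middle locus and the order is c – v – p.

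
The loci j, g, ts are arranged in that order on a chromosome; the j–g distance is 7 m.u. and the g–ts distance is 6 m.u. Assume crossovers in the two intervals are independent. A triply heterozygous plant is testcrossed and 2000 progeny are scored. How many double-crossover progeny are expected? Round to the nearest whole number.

Map distances give recombination frequencies of 0.070 and 0.060 for the two intervals.
With no interference, expected double-crossover frequency = 0.070 × 0.060 = 0.00420.
Expected number = 0.00420 × 2000 = 8.40 ≈ 8.

8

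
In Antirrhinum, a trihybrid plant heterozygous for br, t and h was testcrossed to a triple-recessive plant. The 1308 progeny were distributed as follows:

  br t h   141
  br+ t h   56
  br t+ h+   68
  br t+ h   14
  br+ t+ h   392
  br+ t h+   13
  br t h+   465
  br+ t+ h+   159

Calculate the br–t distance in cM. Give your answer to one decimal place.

11.5 cM

The two most frequent reciprocal classes, br t h+ and br+ t+ h, are the parental types, so the F1 was br t h+ / br+ t+ h.
The two rarest classes, br+ t h+ and br t+ h, are the double crossovers. Comparing them with the parentals, only the br allele has switched, so br is the middle locus and the order is t – br – h.
Crossovers in the t–br interval produce the single-crossover classes br t+ h+ and br+ t h (68 + 56 = 124) plus the double crossovers (27).
RF(t–br) = (124 + 27) / 1308 = 151/1308 = 0.1154 → 11.5 cM.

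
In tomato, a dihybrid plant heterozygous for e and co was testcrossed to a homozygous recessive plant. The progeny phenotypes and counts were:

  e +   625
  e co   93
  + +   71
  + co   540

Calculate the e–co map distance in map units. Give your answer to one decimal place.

The two most frequent classes, + co (540) and e + (625), are the parental types, so the F1 was + co / e +.
The recombinant classes are + + and e co: 71 + 93 = 164.
Recombination frequency = 164/1329 = 0.1234 ≈ 12.3%, i.e. 12.3 map units.

12.3 map units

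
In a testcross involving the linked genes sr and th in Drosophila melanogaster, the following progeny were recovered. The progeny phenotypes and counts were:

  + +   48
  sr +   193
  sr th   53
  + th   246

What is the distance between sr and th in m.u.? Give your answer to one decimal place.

The two most frequent classes, + th (246) and sr + (193), are the parental types, so the F1 was + th / sr +.
The recombinant classes are + + and sr th: 48 + 53 = 101.
Recombination frequency = 101/540 = 0.1870 ≈ 18.7%, i.e. 18.7 m.u.

18.7 m.u.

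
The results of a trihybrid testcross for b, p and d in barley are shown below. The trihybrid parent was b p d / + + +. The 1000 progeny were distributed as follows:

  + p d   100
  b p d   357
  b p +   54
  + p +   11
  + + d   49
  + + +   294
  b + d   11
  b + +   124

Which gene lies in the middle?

The two rarest classes, b + d and + p +, are the double crossovers. Comparing them with the parentals, only the p allele has switched, so p is the middle locus and the order is d – p – b.

p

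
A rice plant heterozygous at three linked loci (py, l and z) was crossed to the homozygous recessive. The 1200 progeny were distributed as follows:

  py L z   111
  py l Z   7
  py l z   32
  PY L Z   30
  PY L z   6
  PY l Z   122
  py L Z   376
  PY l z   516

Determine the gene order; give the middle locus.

l

The two most frequent reciprocal classes, py L Z and PY l z, are the parental types, so the F1 was py L Z / PY l z.
The two rarest classes, py l Z and PY L z, are the double crossovers. Comparing them with the parentals, only the l allele has switched, so l is the middle locus and the order is py – l – z.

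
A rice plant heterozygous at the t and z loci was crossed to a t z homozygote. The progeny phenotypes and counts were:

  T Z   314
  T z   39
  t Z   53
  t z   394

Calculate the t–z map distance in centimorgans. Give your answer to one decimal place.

The two most frequent classes, T Z (314) and t z (394), are the parental types, so the F1 was T Z / t z.
The recombinant classes are T z and t Z: 39 + 53 = 92.
Recombination frequency = 92/800 = 0.1150 ≈ 11.5%, i.e. 11.5 centimorgans.

11.5 centimorgans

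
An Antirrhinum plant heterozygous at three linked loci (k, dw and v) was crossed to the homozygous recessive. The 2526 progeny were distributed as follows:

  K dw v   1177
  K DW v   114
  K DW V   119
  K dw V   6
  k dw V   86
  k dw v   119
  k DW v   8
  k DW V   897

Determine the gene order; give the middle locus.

v

The two most frequent reciprocal classes, k DW V and K dw v, are the parental types, so the F1 was k DW V / K dw v.
The two rarest classes, k DW v and K dw V, are the double crossovers. Comparing them with the parentals, only the v allele has switched, so v is the middle locus and the order is dw – v – k.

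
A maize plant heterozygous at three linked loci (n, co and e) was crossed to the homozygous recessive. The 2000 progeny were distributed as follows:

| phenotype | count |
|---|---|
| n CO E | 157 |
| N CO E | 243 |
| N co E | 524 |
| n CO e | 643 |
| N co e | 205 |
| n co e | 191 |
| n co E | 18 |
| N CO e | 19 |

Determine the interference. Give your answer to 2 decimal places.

The two most frequent reciprocal classes, N co E and n CO e, are the parental types, so the F1 was N co E / n CO e.
The two rarest classes, n co E and N CO e, are the double crossovers. Comparing them with the parentals, only the n allele has switched, so n is the middle locus and the order is e – n – co.
e–n: (362 + 37)/2000 = 0.1995; n–co: (434 + 37)/2000 = 0.2355.
Expected DCO frequency = 0.1995 × 0.2355 ≈ 0.04698; observed = 37/2000 ≈ 0.01850.
Coefficient of coincidence = 0.01850/0.04698 ≈ 0.39; interference = 1 − 0.39 = 0.61.

0.61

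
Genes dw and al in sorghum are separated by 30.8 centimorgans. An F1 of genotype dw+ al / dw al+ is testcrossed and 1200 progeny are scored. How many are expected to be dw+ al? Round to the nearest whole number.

415

A map distance of 30.8 centimorgans corresponds to a recombination frequency of 0.308.
The F1 is dw+ al / dw al+, so dw+ al is a parental gamete class with expected frequency (1 − r)/2 = 0.692/2 = 0.3460.
Expected number = 0.3460 × 1200 = 415.20 ≈ 415.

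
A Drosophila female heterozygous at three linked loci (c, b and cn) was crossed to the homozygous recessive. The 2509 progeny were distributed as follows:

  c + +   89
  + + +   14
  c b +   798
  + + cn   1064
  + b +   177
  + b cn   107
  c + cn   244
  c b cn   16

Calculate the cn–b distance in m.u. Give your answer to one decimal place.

The two most frequent reciprocal classes, c b + and + + cn, are the parental types, so the F1 was c b + / + + cn.
The two rarest classes, c b cn and + + +, are the double crossovers. Comparing them with the parentals, only the cn allele has switched, so cn is the middle locus and the order is b – cn – c.
Crossovers in the b–cn interval produce the single-crossover classes c + + and + b cn (89 + 107 = 196) plus the double crossovers (30).
RF(b–cn) = (196 + 30) / 2509 = 226/2509 = 0.0901 → 9.0 m.u.

9.0 m.u.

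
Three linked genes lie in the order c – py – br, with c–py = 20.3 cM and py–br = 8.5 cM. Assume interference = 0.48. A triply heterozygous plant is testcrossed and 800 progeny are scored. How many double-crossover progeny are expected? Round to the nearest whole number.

Map distances give recombination frequencies of 0.203 and 0.085 for the two intervals.
With interference 0.48 (so coincidence = 0.52), expected double-crossover frequency = 0.203 × 0.085 × 0.52 = 0.00897.
Expected number = 0.00897 × 800 = 7.18 ≈ 7.

7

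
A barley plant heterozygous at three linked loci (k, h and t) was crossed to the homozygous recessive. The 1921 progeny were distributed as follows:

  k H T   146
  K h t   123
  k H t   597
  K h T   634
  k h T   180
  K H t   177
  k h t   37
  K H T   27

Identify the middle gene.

The two most frequent reciprocal classes, K h T and k H t, are the parental types, so the F1 was K h T / k H t.
The two rarest classes, K H T and k h t, are the double crossovers. Comparing them with the parentals, only the h allele has switched, so h is the middle locus and the order is k – h – t.

h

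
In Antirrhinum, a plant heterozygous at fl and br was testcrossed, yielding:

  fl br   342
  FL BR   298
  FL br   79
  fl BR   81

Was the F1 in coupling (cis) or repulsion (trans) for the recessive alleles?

cis

The two most frequent classes are FL BR (298) and fl br (342); these are the parental (non-recombinant) types.
So the F1 carried FL BR on one chromosome and fl br on the other — the recessive alleles are on the same chromosome (cis / coupling).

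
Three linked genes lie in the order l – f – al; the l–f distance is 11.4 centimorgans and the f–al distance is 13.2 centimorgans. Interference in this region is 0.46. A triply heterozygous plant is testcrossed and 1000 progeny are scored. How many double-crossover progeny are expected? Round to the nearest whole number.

Map distances give recombination frequencies of 0.114 and 0.132 for the two intervals.
With interference 0.46 (so coincidence = 0.54), expected double-crossover frequency = 0.114 × 0.132 × 0.54 = 0.00813.
Expected number = 0.00813 × 1000 = 8.13 ≈ 8.

8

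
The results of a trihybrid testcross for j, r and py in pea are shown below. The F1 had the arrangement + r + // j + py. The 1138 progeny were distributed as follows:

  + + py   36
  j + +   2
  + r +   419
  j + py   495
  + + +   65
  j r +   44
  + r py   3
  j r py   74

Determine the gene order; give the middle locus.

The two rarest classes, + r py and j + +, are the double crossovers. Comparing them with the parentals, only the py allele has switched, so py is the middle locus and the order is r – py – j.

py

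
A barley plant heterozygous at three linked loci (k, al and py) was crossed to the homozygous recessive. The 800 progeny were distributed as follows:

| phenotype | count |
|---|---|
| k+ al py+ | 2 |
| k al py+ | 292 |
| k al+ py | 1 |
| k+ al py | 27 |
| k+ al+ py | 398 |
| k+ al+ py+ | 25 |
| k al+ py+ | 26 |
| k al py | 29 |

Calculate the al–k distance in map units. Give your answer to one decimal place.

7.0 map units

The two most frequent reciprocal classes, k al py+ and k+ al+ py, are the parental types, so the F1 was k al py+ / k+ al+ py.
The two rarest classes, k+ al py+ and k al+ py, are the double crossovers. Comparing them with the parentals, only the k allele has switched, so k is the middle locus and the order is al – k – py.
Crossovers in the al–k interval produce the single-crossover classes k al+ py+ and k+ al py (26 + 27 = 53) plus the double crossovers (3).
RF(al–k) = (53 + 3) / 800 = 56/800 = 0.0700 → 7.0 map units.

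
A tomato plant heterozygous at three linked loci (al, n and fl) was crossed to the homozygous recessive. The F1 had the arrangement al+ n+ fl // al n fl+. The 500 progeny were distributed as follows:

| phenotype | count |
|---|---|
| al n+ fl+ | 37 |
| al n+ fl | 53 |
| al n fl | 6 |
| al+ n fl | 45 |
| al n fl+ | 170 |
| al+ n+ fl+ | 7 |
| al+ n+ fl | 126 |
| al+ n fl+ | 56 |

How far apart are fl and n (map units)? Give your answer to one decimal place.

The two rarest classes, al+ n+ fl+ and al n fl, are the double crossovers. Comparing them with the parentals, only the fl allele has switched, so fl is the middle locus and the order is n – fl – al.
Crossovers in the n–fl interval produce the single-crossover classes al+ n fl and al n+ fl+ (45 + 37 = 82) plus the double crossovers (13).
RF(n–fl) = (82 + 13) / 500 = 95/500 = 0.1900 → 19.0 map units.

19.0 map units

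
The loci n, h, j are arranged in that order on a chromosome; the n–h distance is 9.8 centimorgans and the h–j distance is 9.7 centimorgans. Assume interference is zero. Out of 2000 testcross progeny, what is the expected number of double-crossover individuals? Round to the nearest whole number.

Map distances give recombination frequencies of 0.098 and 0.097 for the two intervals.
With no interference, expected double-crossover frequency = 0.098 × 0.097 = 0.00951.
Expected number = 0.00951 × 2000 = 19.01 ≈ 19.

19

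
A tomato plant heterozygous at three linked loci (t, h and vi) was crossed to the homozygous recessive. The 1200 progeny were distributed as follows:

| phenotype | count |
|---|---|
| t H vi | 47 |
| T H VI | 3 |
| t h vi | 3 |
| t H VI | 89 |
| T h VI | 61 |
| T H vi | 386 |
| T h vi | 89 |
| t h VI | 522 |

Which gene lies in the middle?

vi

The two most frequent reciprocal classes, t h VI and T H vi, are the parental types, so the F1 was t h VI / T H vi.
The two rarest classes, t h vi and T H VI, are the double crossovers. Comparing them with the parentals, only the vi allele has switched, so vi is the middle locus and the order is t – vi – h.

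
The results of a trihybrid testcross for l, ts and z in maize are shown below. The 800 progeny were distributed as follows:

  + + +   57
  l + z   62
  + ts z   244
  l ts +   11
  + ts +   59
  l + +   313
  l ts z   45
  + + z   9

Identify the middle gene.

The two most frequent reciprocal classes, l + + and + ts z, are the parental types, so the F1 was l + + / + ts z.
The two rarest classes, l ts + and + + z, are the double crossovers. Comparing them with the parentals, only the ts allele has switched, so ts is the middle locus and the order is l – ts – z.

ts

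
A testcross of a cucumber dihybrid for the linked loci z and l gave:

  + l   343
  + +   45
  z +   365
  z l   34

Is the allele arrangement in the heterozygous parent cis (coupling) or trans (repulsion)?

trans

The two most frequent classes are + l (343) and z + (365); these are the parental (non-recombinant) types.
So the F1 carried + l on one chromosome and z + on the other — the recessive alleles are on opposite chromosomes (trans / repulsion).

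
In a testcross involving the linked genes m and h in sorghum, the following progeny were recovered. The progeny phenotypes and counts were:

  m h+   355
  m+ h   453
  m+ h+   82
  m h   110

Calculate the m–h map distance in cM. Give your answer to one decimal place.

The two most frequent classes, m+ h (453) and m h+ (355), are the parental types, so the F1 was m+ h / m h+.
The recombinant classes are m+ h+ and m h: 82 + 110 = 192.
Recombination frequency = 192/1000 = 0.1920 ≈ 19.2%, i.e. 19.2 cM.

19.2 cM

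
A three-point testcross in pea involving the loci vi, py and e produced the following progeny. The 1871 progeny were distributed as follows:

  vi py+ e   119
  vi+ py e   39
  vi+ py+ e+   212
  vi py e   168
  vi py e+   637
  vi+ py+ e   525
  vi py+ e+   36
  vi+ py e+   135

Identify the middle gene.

The two most frequent reciprocal classes, vi py e+ and vi+ py+ e, are the parental types, so the F1 was vi py e+ / vi+ py+ e.
The two rarest classes, vi py+ e+ and vi+ py e, are the double crossovers. Comparing them with the parentals, only the py allele has switched, so py is the middle locus and the order is e – py – vi.

py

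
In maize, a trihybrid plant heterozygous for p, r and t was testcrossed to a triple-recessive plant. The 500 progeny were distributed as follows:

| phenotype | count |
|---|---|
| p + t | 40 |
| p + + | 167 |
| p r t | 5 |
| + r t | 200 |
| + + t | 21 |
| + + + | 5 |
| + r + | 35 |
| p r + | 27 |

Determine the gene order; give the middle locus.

The two most frequent reciprocal classes, p + + and + r t, are the parental types, so the F1 was p + + / + r t.
The two rarest classes, + + + and p r t, are the double crossovers. Comparing them with the parentals, only the p allele has switched, so p is the middle locus and the order is r – p – t.

p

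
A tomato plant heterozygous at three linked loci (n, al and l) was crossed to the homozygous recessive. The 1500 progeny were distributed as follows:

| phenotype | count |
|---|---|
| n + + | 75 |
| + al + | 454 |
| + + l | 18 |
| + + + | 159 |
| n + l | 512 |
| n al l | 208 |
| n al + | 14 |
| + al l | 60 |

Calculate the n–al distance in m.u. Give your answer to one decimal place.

26.6 m.u.

The two most frequent reciprocal classes, n + l and + al +, are the parental types, so the F1 was n + l / + al +.
The two rarest classes, + + l and n al +, are the double crossovers. Comparing them with the parentals, only the n allele has switched, so n is the middle locus and the order is l – n – al.
Crossovers in the n–al interval produce the single-crossover classes n al l and + + + (208 + 159 = 367) plus the double crossovers (32).
RF(n–al) = (367 + 32) / 1500 = 399/1500 = 0.2660 → 26.6 m.u.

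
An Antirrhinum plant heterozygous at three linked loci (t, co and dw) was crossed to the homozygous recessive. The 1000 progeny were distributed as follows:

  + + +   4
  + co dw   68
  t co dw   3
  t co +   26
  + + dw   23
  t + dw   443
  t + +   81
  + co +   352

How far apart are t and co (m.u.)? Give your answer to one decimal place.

5.6 m.u.

The two most frequent reciprocal classes, + co + and t + dw, are the parental types, so the F1 was + co + / t + dw.
The two rarest classes, + + + and t co dw, are the double crossovers. Comparing them with the parentals, only the co allele has switched, so co is the middle locus and the order is dw – co – t.
Crossovers in the co–t interval produce the single-crossover classes t co + and + + dw (26 + 23 = 49) plus the double crossovers (7).
RF(co–t) = (49 + 7) / 1000 = 56/1000 = 0.0560 → 5.6 m.u.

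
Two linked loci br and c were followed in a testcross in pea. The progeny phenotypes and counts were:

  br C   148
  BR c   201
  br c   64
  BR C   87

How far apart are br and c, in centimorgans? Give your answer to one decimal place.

30.2 centimorgans

The two most frequent classes, BR c (201) and br C (148), are the parental types, so the F1 was BR c / br C.
The recombinant classes are BR C and br c: 87 + 64 = 151.
Recombination frequency = 151/500 = 0.3020 ≈ 30.2%, i.e. 30.2 centimorgans.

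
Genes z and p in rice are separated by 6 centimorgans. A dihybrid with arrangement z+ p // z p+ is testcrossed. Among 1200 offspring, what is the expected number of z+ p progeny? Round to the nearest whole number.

564

A map distance of 6 centimorgans corresponds to a recombination frequency of 0.060.
The F1 is z+ p / z p+, so z+ p is a parental gamete class with expected frequency (1 − r)/2 = 0.940/2 = 0.4700.
Expected number = 0.4700 × 1200 = 564.00 ≈ 564.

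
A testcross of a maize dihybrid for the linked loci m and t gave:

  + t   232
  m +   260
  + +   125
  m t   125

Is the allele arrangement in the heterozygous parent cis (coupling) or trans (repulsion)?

trans

The two most frequent classes are + t (232) and m + (260); these are the parental (non-recombinant) types.
So the F1 carried + t on one chromosome and m + on the other — the recessive alleles are on opposite chromosomes (trans / repulsion).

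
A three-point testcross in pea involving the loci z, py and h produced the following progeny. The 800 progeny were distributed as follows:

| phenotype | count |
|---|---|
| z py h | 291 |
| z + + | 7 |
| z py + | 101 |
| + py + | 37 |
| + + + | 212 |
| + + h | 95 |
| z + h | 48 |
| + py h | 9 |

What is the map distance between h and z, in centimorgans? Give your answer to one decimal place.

26.5 centimorgans

The two most frequent reciprocal classes, + + + and z py h, are the parental types, so the F1 was + + + / z py h.
The two rarest classes, z + + and + py h, are the double crossovers. Comparing them with the parentals, only the z allele has switched, so z is the middle locus and the order is h – z – py.
Crossovers in the h–z interval produce the single-crossover classes + + h and z py + (95 + 101 = 196) plus the double crossovers (16).
RF(h–z) = (196 + 16) / 800 = 212/800 = 0.2650 → 26.5 centimorgans.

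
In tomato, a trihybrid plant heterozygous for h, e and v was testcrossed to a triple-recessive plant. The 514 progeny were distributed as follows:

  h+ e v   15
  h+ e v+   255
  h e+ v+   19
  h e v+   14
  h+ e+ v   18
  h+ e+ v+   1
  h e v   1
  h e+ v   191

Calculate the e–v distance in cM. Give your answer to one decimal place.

7.0 cM

The two most frequent reciprocal classes, h+ e v+ and h e+ v, are the parental types, so the F1 was h+ e v+ / h e+ v.
The two rarest classes, h+ e+ v+ and h e v, are the double crossovers. Comparing them with the parentals, only the e allele has switched, so e is the middle locus and the order is v – e – h.
Crossovers in the v–e interval produce the single-crossover classes h+ e v and h e+ v+ (15 + 19 = 34) plus the double crossovers (2).
RF(v–e) = (34 + 2) / 514 = 36/514 = 0.0700 → 7.0 cM.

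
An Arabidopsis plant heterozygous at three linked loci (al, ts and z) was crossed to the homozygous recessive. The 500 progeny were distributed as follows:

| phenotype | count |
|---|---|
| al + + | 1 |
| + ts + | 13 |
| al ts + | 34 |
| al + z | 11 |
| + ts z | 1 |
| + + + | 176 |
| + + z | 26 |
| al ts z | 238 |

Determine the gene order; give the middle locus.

al

The two most frequent reciprocal classes, + + + and al ts z, are the parental types, so the F1 was + + + / al ts z.
The two rarest classes, al + + and + ts z, are the double crossovers. Comparing them with the parentals, only the al allele has switched, so al is the middle locus and the order is z – al – ts.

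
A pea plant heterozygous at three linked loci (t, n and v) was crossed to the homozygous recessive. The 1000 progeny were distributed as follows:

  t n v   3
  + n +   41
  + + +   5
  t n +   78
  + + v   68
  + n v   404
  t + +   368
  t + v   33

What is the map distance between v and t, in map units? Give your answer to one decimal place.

The two most frequent reciprocal classes, t + + and + n v, are the parental types, so the F1 was t + + / + n v.
The two rarest classes, + + + and t n v, are the double crossovers. Comparing them with the parentals, only the t allele has switched, so t is the middle locus and the order is v – t – n.
Crossovers in the v–t interval produce the single-crossover classes t + v and + n + (33 + 41 = 74) plus the double crossovers (8).
RF(v–t) = (74 + 8) / 1000 = 82/1000 = 0.0820 → 8.2 map units.

8.2 map units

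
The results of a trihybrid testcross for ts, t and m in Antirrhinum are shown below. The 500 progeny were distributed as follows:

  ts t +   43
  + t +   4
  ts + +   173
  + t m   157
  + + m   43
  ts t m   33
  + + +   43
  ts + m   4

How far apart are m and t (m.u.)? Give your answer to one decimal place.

The two most frequent reciprocal classes, + t m and ts + +, are the parental types, so the F1 was + t m / ts + +.
The two rarest classes, + t + and ts + m, are the double crossovers. Comparing them with the parentals, only the m allele has switched, so m is the middle locus and the order is t – m – ts.
Crossovers in the t–m interval produce the single-crossover classes + + m and ts t + (43 + 43 = 86) plus the double crossovers (8).
RF(t–m) = (86 + 8) / 500 = 94/500 = 0.1880 → 18.8 m.u.

18.8 m.u.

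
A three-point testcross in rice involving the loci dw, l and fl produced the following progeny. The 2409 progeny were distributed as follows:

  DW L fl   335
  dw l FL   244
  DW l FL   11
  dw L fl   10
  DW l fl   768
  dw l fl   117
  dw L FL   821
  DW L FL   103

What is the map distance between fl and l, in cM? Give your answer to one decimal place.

The two most frequent reciprocal classes, DW l fl and dw L FL, are the parental types, so the F1 was DW l fl / dw L FL.
The two rarest classes, DW l FL and dw L fl, are the double crossovers. Comparing them with the parentals, only the fl allele has switched, so fl is the middle locus and the order is l – fl – dw.
Crossovers in the l–fl interval produce the single-crossover classes DW L fl and dw l FL (335 + 244 = 579) plus the double crossovers (21).
RF(l–fl) = (579 + 21) / 2409 = 600/2409 = 0.2491 → 24.9 cM.

24.9 cM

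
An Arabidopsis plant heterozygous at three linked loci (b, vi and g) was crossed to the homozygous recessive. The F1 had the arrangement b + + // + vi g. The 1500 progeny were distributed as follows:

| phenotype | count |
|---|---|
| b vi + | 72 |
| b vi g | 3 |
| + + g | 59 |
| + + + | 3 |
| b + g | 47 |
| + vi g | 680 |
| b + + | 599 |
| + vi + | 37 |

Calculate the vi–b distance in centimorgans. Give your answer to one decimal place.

9.1 centimorgans

The two rarest classes, + + + and b vi g, are the double crossovers. Comparing them with the parentals, only the b allele has switched, so b is the middle locus and the order is g – b – vi.
Crossovers in the b–vi interval produce the single-crossover classes b vi + and + + g (72 + 59 = 131) plus the double crossovers (6).
RF(b–vi) = (131 + 6) / 1500 = 137/1500 = 0.0913 → 9.1 centimorgans.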